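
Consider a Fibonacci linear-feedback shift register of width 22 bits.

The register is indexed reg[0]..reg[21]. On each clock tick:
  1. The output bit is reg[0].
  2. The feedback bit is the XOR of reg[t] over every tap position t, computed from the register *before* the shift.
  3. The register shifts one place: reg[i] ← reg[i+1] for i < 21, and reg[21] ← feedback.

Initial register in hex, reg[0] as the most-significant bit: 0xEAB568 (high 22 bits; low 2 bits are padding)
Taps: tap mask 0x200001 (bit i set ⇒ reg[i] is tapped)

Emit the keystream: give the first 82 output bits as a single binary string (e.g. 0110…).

k : reg_k → out_k, fb_k
0: 1110101010110101011010 → 1, fb=1
1: 1101010101101010110101 → 1, fb=0
2: 1010101011010101101010 → 1, fb=1
3: 0101010110101011010101 → 0, fb=1
4: 1010101101010110101011 → 1, fb=0
5: 0101011010101101010110 → 0, fb=0
6: 1010110101011010101100 → 1, fb=1
7: 0101101010110101011001 → 0, fb=1
8: 1011010101101010110011 → 1, fb=0
9: 0110101011010101100110 → 0, fb=0
10: 1101010110101011001100 → 1, fb=1
11: 1010101101010110011001 → 1, fb=0
12: 0101011010101100110010 → 0, fb=0
13: 1010110101011001100100 → 1, fb=1
14: 0101101010110011001001 → 0, fb=1
15: 1011010101100110010011 → 1, fb=0
16: 0110101011001100100110 → 0, fb=0
17: 1101010110011001001100 → 1, fb=1
18: 1010101100110010011001 → 1, fb=0
19: 0101011001100100110010 → 0, fb=0
20: 1010110011001001100100 → 1, fb=1
21: 0101100110010011001001 → 0, fb=1
22: 1011001100100110010011 → 1, fb=0
23: 0110011001001100100110 → 0, fb=0
24: 1100110010011001001100 → 1, fb=1
25: 1001100100110010011001 → 1, fb=0
26: 0011001001100100110010 → 0, fb=0
27: 0110010011001001100100 → 0, fb=0
28: 1100100110010011001000 → 1, fb=1
29: 1001001100100110010001 → 1, fb=0
30: 0010011001001100100010 → 0, fb=0
31: 0100110010011001000100 → 0, fb=0
32: 1001100100110010001000 → 1, fb=1
33: 0011001001100100010001 → 0, fb=1
34: 0110010011001000100011 → 0, fb=1
35: 1100100110010001000111 → 1, fb=0
36: 1001001100100010001110 → 1, fb=1
37: 0010011001000100011101 → 0, fb=1
38: 0100110010001000111011 → 0, fb=1
39: 1001100100010001110111 → 1, fb=0
40: 0011001000100011101110 → 0, fb=0
41: 0110010001000111011100 → 0, fb=0
42: 1100100010001110111000 → 1, fb=1
43: 1001000100011101110001 → 1, fb=0
44: 0010001000111011100010 → 0, fb=0
45: 0100010001110111000100 → 0, fb=0
46: 1000100011101110001000 → 1, fb=1
47: 0001000111011100010001 → 0, fb=1
48: 0010001110111000100011 → 0, fb=1
49: 0100011101110001000111 → 0, fb=1
50: 1000111011100010001111 → 1, fb=0
51: 0001110111000100011110 → 0, fb=0
52: 0011101110001000111100 → 0, fb=0
53: 0111011100010001111000 → 0, fb=0
54: 1110111000100011110000 → 1, fb=1
55: 1101110001000111100001 → 1, fb=0
56: 1011100010001111000010 → 1, fb=1
57: 0111000100011110000101 → 0, fb=1
58: 1110001000111100001011 → 1, fb=0
59: 1100010001111000010110 → 1, fb=1
60: 1000100011110000101101 → 1, fb=0
61: 0001000111100001011010 → 0, fb=0
62: 0010001111000010110100 → 0, fb=0
63: 0100011110000101101000 → 0, fb=0
64: 1000111100001011010000 → 1, fb=1
65: 0001111000010110100001 → 0, fb=1
66: 0011110000101101000011 → 0, fb=1
67: 0111100001011010000111 → 0, fb=1
68: 1111000010110100001111 → 1, fb=0
69: 1110000101101000011110 → 1, fb=1
70: 1100001011010000111101 → 1, fb=0
71: 1000010110100001111010 → 1, fb=1
72: 0000101101000011110101 → 0, fb=1
73: 0001011010000111101011 → 0, fb=1
74: 0010110100001111010111 → 0, fb=1
75: 0101101000011110101111 → 0, fb=1
76: 1011010000111101011111 → 1, fb=0
77: 0110100001111010111110 → 0, fb=0
78: 1101000011110101111100 → 1, fb=1
79: 1010000111101011111001 → 1, fb=0
80: 0100001111010111110010 → 0, fb=0
81: 1000011110101111100100 → 1, fb=1

1110101010110101011010101100110010011001001100100010001110111000100011110000101101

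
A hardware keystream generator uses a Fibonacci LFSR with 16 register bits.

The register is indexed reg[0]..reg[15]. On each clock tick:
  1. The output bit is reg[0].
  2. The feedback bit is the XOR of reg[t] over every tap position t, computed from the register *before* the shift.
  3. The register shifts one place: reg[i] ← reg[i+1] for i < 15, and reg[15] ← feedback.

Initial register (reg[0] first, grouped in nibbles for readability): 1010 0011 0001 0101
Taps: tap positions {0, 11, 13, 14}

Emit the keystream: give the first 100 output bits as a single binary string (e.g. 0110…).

1010001100010101110001001000000110011100110011010001001010100101111111011001110111011111010110101110

tick  register→output (feedback)
  0  1010001100010101→1 (1)
  1  0100011000101011→0 (1)
  2  1000110001010111→1 (0)
  3  0001100010101110→0 (0)
  4  0011000101011100→0 (0)
  5  0110001010111000→0 (1)
  6  1100010101110001→1 (0)
  7  1000101011100010→1 (0)
  8  0001010111000100→0 (1)
  9  0010101110001001→0 (0)
 10  0101011100010010→0 (0)
 11  1010111000100100→1 (0)
 12  0101110001001000→0 (0)
 13  1011100010010000→1 (0)
 14  0111000100100000→0 (0)
 15  1110001001000000→1 (1)
 16  1100010010000001→1 (1)
 17  1000100100000011→1 (0)
 18  0001001000000110→0 (0)
 19  0010010000001100→0 (1)
 20  0100100000011001→0 (1)
 21  1001000000110011→1 (1)
 22  0010000001100111→0 (0)
 23  0100000011001110→0 (0)
 24  1000000110011100→1 (1)
 25  0000001100111001→0 (1)
 26  0000011001110011→0 (0)
 27  0000110011100110→0 (0)
 28  0001100111001100→0 (1)
 29  0011001110011001→0 (1)
 30  0110011100110011→0 (0)
 31  1100111001100110→1 (1)
 32  1001110011001101→1 (0)
 33  0011100110011010→0 (0)
 34  0111001100110100→0 (0)
 35  1110011001101000→1 (1)
 36  1100110011010001→1 (0)
 37  1001100110100010→1 (0)
 38  0011001101000100→0 (1)
 39  0110011010001001→0 (0)
 40  1100110100010010→1 (1)
 41  1001101000100101→1 (0)
 42  0011010001001010→0 (1)
 43  0110100010010101→0 (0)
 44  1101000100101010→1 (0)
 45  1010001001010100→1 (1)
 46  0100010010101001→0 (0)
 47  1000100101010010→1 (1)
 48  0001001010100101→0 (1)
 49  0010010101001011→0 (1)
 50  0100101010010111→0 (1)
 51  1001010100101111→1 (1)
 52  0010101001011111→0 (1)
 53  0101010010111111→0 (1)
 54  1010100101111111→1 (0)
 55  0101001011111110→0 (1)
 56  1010010111111101→1 (1)
 57  0100101111111011→0 (0)
 58  1001011111110110→1 (0)
 59  0010111111101100→0 (1)
 60  0101111111011001→0 (1)
 61  1011111110110011→1 (1)
 62  0111111101100111→0 (0)
 63  1111111011001110→1 (1)
 64  1111110110011101→1 (1)
 65  1111101100111011→1 (1)
 66  1111011001110111→1 (0)
 67  1110110011101110→1 (1)
 68  1101100111011101→1 (1)
 69  1011001110111011→1 (1)
 70  0110011101110111→0 (1)
 71  1100111011101111→1 (1)
 72  1001110111011111→1 (0)
 73  0011101110111110→0 (1)
 74  0111011101111101→0 (0)
 75  1110111011111010→1 (1)
 76  1101110111110101→1 (1)
 77  1011101111101011→1 (0)
 78  0111011111010110→0 (1)
 79  1110111110101101→1 (0)
 80  1101111101011010→1 (1)
 81  1011111010110101→1 (1)
 82  0111110101101011→0 (1)
 83  1111101011010111→1 (0)
 84  1111010110101110→1 (1)
 85  1110101101011101→1 (1)
 86  1101011010111011→1 (1)
 87  1010110101110111→1 (0)
 88  0101101011101110→0 (0)
 89  1011010111011100→1 (1)
 90  0110101110111001→0 (1)
 91  1101011101110011→1 (1)
 92  1010111011100111→1 (1)
 93  0101110111001111→0 (0)
 94  1011101110011110→1 (0)
 95  0111011100111100→0 (0)
 96  1110111001111000→1 (0)
 97  1101110011110000→1 (0)
 98  1011100111100000→1 (1)
 99  0111001111000001→0 (0)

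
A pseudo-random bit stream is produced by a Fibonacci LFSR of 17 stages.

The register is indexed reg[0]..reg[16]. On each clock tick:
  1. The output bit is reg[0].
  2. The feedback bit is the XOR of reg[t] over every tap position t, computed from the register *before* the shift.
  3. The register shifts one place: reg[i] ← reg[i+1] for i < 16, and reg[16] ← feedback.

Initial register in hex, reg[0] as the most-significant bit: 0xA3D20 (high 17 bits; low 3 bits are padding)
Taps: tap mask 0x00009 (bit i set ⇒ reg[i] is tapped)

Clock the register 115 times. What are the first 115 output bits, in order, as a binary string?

tick  register→output (feedback)
  0  10100011110100100→1 (1)
  1  01000111101001001→0 (0)
  2  10001111010010010→1 (1)
  3  00011110100100101→0 (1)
  4  00111101001001011→0 (1)
  5  01111010010010111→0 (1)
  6  11110100100101111→1 (0)
  7  11101001001011110→1 (1)
  8  11010010010111101→1 (0)
  9  10100100101111010→1 (1)
 10  01001001011110101→0 (0)
 11  10010010111101010→1 (0)
 12  00100101111010100→0 (0)
 13  01001011110101000→0 (0)
 14  10010111101010000→1 (0)
 15  00101111010100000→0 (0)
 16  01011110101000000→0 (1)
 17  10111101010000001→1 (0)
 18  01111010100000010→0 (1)
 19  11110101000000101→1 (0)
 20  11101010000001010→1 (1)
 21  11010100000010101→1 (0)
 22  10101000000101010→1 (1)
 23  01010000001010101→0 (1)
 24  10100000010101011→1 (1)
 25  01000000101010111→0 (0)
 26  10000001010101110→1 (1)
 27  00000010101011101→0 (0)
 28  00000101010111010→0 (0)
 29  00001010101110100→0 (0)
 30  00010101011101000→0 (1)
 31  00101010111010001→0 (0)
 32  01010101110100010→0 (1)
 33  10101011101000101→1 (1)
 34  01010111010001011→0 (1)
 35  10101110100010111→1 (1)
 36  01011101000101111→0 (1)
 37  10111010001011111→1 (0)
 38  01110100010111110→0 (1)
 39  11101000101111101→1 (1)
 40  11010001011111011→1 (0)
 41  10100010111110110→1 (1)
 42  01000101111101101→0 (0)
 43  10001011111011010→1 (1)
 44  00010111110110101→0 (1)
 45  00101111101101011→0 (0)
 46  01011111011010110→0 (1)
 47  10111110110101101→1 (0)
 48  01111101101011010→0 (1)
 49  11111011010110101→1 (0)
 50  11110110101101010→1 (0)
 51  11101101011010100→1 (1)
 52  11011010110101001→1 (0)
 53  10110101101010010→1 (0)
 54  01101011010100100→0 (0)
 55  11010110101001000→1 (0)
 56  10101101010010000→1 (1)
 57  01011010100100001→0 (1)
 58  10110101001000011→1 (0)
 59  01101010010000110→0 (0)
 60  11010100100001100→1 (0)
 61  10101001000011000→1 (1)
 62  01010010000110001→0 (1)
 63  10100100001100011→1 (1)
 64  01001000011000111→0 (0)
 65  10010000110001110→1 (0)
 66  00100001100011100→0 (0)
 67  01000011000111000→0 (0)
 68  10000110001110000→1 (1)
 69  00001100011100001→0 (0)
 70  00011000111000010→0 (1)
 71  00110001110000101→0 (1)
 72  01100011100001011→0 (0)
 73  11000111000010110→1 (1)
 74  10001110000101101→1 (1)
 75  00011100001011011→0 (1)
 76  00111000010110111→0 (1)
 77  01110000101101111→0 (1)
 78  11100001011011111→1 (1)
 79  11000010110111111→1 (1)
 80  10000101101111111→1 (1)
 81  00001011011111111→0 (0)
 82  00010110111111110→0 (1)
 83  00101101111111101→0 (0)
 84  01011011111111010→0 (1)
 85  10110111111110101→1 (0)
 86  01101111111101010→0 (0)
 87  11011111111010100→1 (0)
 88  10111111110101000→1 (0)
 89  01111111101010000→0 (1)
 90  11111111010100001→1 (0)
 91  11111110101000010→1 (0)
 92  11111101010000100→1 (0)
 93  11111010100001000→1 (0)
 94  11110101000010000→1 (0)
 95  11101010000100000→1 (1)
 96  11010100001000001→1 (0)
 97  10101000010000010→1 (1)
 98  01010000100000101→0 (1)
 99  10100001000001011→1 (1)
100  01000010000010111→0 (0)
101  10000100000101110→1 (1)
102  00001000001011101→0 (0)
103  00010000010111010→0 (1)
104  00100000101110101→0 (0)
105  01000001011101010→0 (0)
106  10000010111010100→1 (1)
107  00000101110101001→0 (0)
108  00001011101010010→0 (0)
109  00010111010100100→0 (1)
110  00101110101001001→0 (0)
111  01011101010010010→0 (1)
112  10111010100100101→1 (0)
113  01110101001001010→0 (1)
114  11101010010010101→1 (1)

1010001111010010010111101010000001010101110100010111110110101101010010000110001110000101101111111101010000100000101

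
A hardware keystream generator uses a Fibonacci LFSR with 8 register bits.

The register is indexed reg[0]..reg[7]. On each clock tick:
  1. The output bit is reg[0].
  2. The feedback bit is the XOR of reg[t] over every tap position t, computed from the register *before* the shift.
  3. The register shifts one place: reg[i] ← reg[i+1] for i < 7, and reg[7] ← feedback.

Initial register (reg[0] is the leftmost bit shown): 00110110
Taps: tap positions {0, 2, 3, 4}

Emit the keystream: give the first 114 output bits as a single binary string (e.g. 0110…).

tick  register→output (feedback)
  0  00110110→0 (0)
  1  01101100→0 (0)
  2  11011000→1 (1)
  3  10110001→1 (1)
  4  01100011→0 (1)
  5  11000111→1 (1)
  6  10001111→1 (0)
  7  00011110→0 (0)
  8  00111100→0 (1)
  9  01111001→0 (1)
 10  11110011→1 (1)
 11  11100111→1 (0)
 12  11001110→1 (0)
 13  10011100→1 (1)
 14  00111001→0 (1)
 15  01110011→0 (0)
 16  11100110→1 (0)
 17  11001100→1 (0)
 18  10011000→1 (1)
 19  00110001→0 (0)
 20  01100010→0 (1)
 21  11000101→1 (1)
 22  10001011→1 (0)
 23  00010110→0 (1)
 24  00101101→0 (0)
 25  01011010→0 (0)
 26  10110100→1 (1)
 27  01101001→0 (0)
 28  11010010→1 (0)
 29  10100100→1 (0)
 30  01001000→0 (1)
 31  10010001→1 (0)
 32  00100010→0 (1)
 33  01000101→0 (0)
 34  10001010→1 (0)
 35  00010100→0 (1)
 36  00101001→0 (0)
 37  01010010→0 (1)
 38  10100101→1 (0)
 39  01001010→0 (1)
 40  10010101→1 (0)
 41  00101010→0 (0)
 42  01010100→0 (1)
 43  10101001→1 (1)
 44  01010011→0 (1)
 45  10100111→1 (0)
 46  01001110→0 (1)
 47  10011101→1 (1)
 48  00111011→0 (1)
 49  01110111→0 (0)
 50  11101110→1 (1)
 51  11011101→1 (1)
 52  10111011→1 (0)
 53  01110110→0 (0)
 54  11101100→1 (1)
 55  11011001→1 (1)
 56  10110011→1 (1)
 57  01100111→0 (1)
 58  11001111→1 (0)
 59  10011110→1 (1)
 60  00111101→0 (1)
 61  01111011→0 (1)
 62  11110111→1 (1)
 63  11101111→1 (1)
 64  11011111→1 (1)
 65  10111111→1 (0)
 66  01111110→0 (1)
 67  11111101→1 (0)
 68  11111010→1 (0)
 69  11110100→1 (1)
 70  11101001→1 (1)
 71  11010011→1 (0)
 72  10100110→1 (0)
 73  01001100→0 (1)
 74  10011001→1 (1)
 75  00110011→0 (0)
 76  01100110→0 (1)
 77  11001101→1 (0)
 78  10011010→1 (1)
 79  00110101→0 (0)
 80  01101010→0 (0)
 81  11010100→1 (0)
 82  10101000→1 (1)
 83  01010001→0 (1)
 84  10100011→1 (0)
 85  01000110→0 (0)
 86  10001100→1 (0)
 87  00011000→0 (0)
 88  00110000→0 (0)
 89  01100000→0 (1)
 90  11000001→1 (1)
 91  10000011→1 (1)
 92  00000111→0 (0)
 93  00001110→0 (1)
 94  00011101→0 (0)
 95  00111010→0 (1)
 96  01110101→0 (0)
 97  11101010→1 (1)
 98  11010101→1 (0)
 99  10101010→1 (1)
100  01010101→0 (1)
101  10101011→1 (1)
102  01010111→0 (1)
103  10101111→1 (1)
104  01011111→0 (0)
105  10111110→1 (0)
106  01111100→0 (1)
107  11111001→1 (0)
108  11110010→1 (1)
109  11100101→1 (0)
110  11001010→1 (0)
111  10010100→1 (0)
112  00101000→0 (0)
113  01010000→0 (1)

001101100011110011100110001011010010001010010101001110111011001111011111101001100110101000110000011101010101111100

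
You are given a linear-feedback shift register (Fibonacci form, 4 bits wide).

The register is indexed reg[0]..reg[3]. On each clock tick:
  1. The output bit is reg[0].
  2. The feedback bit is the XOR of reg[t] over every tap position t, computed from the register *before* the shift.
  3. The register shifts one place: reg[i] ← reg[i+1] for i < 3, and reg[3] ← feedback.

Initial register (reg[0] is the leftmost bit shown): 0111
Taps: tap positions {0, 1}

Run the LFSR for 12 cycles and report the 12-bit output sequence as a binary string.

011110001001

step | reg (before) | out | fb
   0 | 0111 | 0 | 1
   1 | 1111 | 1 | 0
   2 | 1110 | 1 | 0
   3 | 1100 | 1 | 0
   4 | 1000 | 1 | 1
   5 | 0001 | 0 | 0
   6 | 0010 | 0 | 0
   7 | 0100 | 0 | 1
   8 | 1001 | 1 | 1
   9 | 0011 | 0 | 0
  10 | 0110 | 0 | 1
  11 | 1101 | 1 | 0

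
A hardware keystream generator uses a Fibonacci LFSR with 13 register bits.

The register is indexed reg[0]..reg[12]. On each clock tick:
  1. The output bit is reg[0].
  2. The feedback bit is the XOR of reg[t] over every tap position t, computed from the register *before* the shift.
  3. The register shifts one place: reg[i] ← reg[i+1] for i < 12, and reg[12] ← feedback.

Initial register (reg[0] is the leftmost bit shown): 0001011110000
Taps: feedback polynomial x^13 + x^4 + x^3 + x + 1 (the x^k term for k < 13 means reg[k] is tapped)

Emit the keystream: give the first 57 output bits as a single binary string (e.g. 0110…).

step | reg (before) | out | fb
   0 | 0001011110000 | 0 | 1
   1 | 0010111100001 | 0 | 1
   2 | 0101111000011 | 0 | 1
   3 | 1011110000111 | 1 | 1
   4 | 0111100001111 | 0 | 1
   5 | 1111000011111 | 1 | 1
   6 | 1110000111111 | 1 | 0
   7 | 1100001111110 | 1 | 0
   8 | 1000011111100 | 1 | 1
   9 | 0000111111001 | 0 | 1
  10 | 0001111110011 | 0 | 0
  11 | 0011111100110 | 0 | 0
  12 | 0111111001100 | 0 | 1
  13 | 1111110011001 | 1 | 0
  14 | 1111100110010 | 1 | 0
  15 | 1111001100100 | 1 | 1
  16 | 1110011001001 | 1 | 0
  17 | 1100110010010 | 1 | 1
  18 | 1001100100101 | 1 | 1
  19 | 0011001001011 | 0 | 1
  20 | 0110010010111 | 0 | 1
  21 | 1100100101111 | 1 | 1
  22 | 1001001011111 | 1 | 0
  23 | 0010010111110 | 0 | 0
  24 | 0100101111100 | 0 | 0
  25 | 1001011111000 | 1 | 0
  26 | 0010111110000 | 0 | 1
  27 | 0101111100001 | 0 | 1
  28 | 1011111000011 | 1 | 1
  29 | 0111110000111 | 0 | 1
  30 | 1111100001111 | 1 | 0
  31 | 1111000011110 | 1 | 1
  32 | 1110000111101 | 1 | 0
  33 | 1100001111010 | 1 | 0
  34 | 1000011110100 | 1 | 1
  35 | 0000111101001 | 0 | 1
  36 | 0001111010011 | 0 | 0
  37 | 0011110100110 | 0 | 0
  38 | 0111101001100 | 0 | 1
  39 | 1111010011001 | 1 | 1
  40 | 1110100110011 | 1 | 1
  41 | 1101001100111 | 1 | 1
  42 | 1010011001111 | 1 | 1
  43 | 0100110011111 | 0 | 0
  44 | 1001100111110 | 1 | 1
  45 | 0011001111101 | 0 | 1
  46 | 0110011111011 | 0 | 1
  47 | 1100111110111 | 1 | 1
  48 | 1001111101111 | 1 | 1
  49 | 0011111011111 | 0 | 0
  50 | 0111110111110 | 0 | 1
  51 | 1111101111101 | 1 | 0
  52 | 1111011111010 | 1 | 1
  53 | 1110111110101 | 1 | 1
  54 | 1101111101011 | 1 | 0
  55 | 1011111010110 | 1 | 1
  56 | 0111110101101 | 0 | 1

000101111000011111100110010010111110000111101001100111110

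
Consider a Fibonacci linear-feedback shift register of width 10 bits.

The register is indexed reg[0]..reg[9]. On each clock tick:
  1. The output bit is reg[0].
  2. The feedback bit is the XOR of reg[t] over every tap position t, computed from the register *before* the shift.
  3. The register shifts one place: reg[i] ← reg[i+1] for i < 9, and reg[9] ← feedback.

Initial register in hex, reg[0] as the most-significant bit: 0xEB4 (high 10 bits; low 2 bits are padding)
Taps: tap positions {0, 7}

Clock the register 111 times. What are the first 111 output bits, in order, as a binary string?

step | reg (before) | out | fb
   0 | 1110101101 | 1 | 0
   1 | 1101011010 | 1 | 1
   2 | 1010110101 | 1 | 0
   3 | 0101101010 | 0 | 0
   4 | 1011010100 | 1 | 0
   5 | 0110101000 | 0 | 0
   6 | 1101010000 | 1 | 1
   7 | 1010100001 | 1 | 1
   8 | 0101000011 | 0 | 0
   9 | 1010000110 | 1 | 0
  10 | 0100001100 | 0 | 1
  11 | 1000011001 | 1 | 1
  12 | 0000110011 | 0 | 0
  13 | 0001100110 | 0 | 1
  14 | 0011001101 | 0 | 1
  15 | 0110011011 | 0 | 0
  16 | 1100110110 | 1 | 0
  17 | 1001101100 | 1 | 0
  18 | 0011011000 | 0 | 0
  19 | 0110110000 | 0 | 0
  20 | 1101100000 | 1 | 1
  21 | 1011000001 | 1 | 1
  22 | 0110000011 | 0 | 0
  23 | 1100000110 | 1 | 0
  24 | 1000001100 | 1 | 0
  25 | 0000011000 | 0 | 0
  26 | 0000110000 | 0 | 0
  27 | 0001100000 | 0 | 0
  28 | 0011000000 | 0 | 0
  29 | 0110000000 | 0 | 0
  30 | 1100000000 | 1 | 1
  31 | 1000000001 | 1 | 1
  32 | 0000000011 | 0 | 0
  33 | 0000000110 | 0 | 1
  34 | 0000001101 | 0 | 1
  35 | 0000011011 | 0 | 0
  36 | 0000110110 | 0 | 1
  37 | 0001101101 | 0 | 1
  38 | 0011011011 | 0 | 0
  39 | 0110110110 | 0 | 1
  40 | 1101101101 | 1 | 0
  41 | 1011011010 | 1 | 1
  42 | 0110110101 | 0 | 1
  43 | 1101101011 | 1 | 1
  44 | 1011010111 | 1 | 0
  45 | 0110101110 | 0 | 1
  46 | 1101011101 | 1 | 0
  47 | 1010111010 | 1 | 1
  48 | 0101110101 | 0 | 1
  49 | 1011101011 | 1 | 1
  50 | 0111010111 | 0 | 1
  51 | 1110101111 | 1 | 0
  52 | 1101011110 | 1 | 0
  53 | 1010111100 | 1 | 0
  54 | 0101111000 | 0 | 0
  55 | 1011110000 | 1 | 1
  56 | 0111100001 | 0 | 0
  57 | 1111000010 | 1 | 1
  58 | 1110000101 | 1 | 0
  59 | 1100001010 | 1 | 1
  60 | 1000010101 | 1 | 0
  61 | 0000101010 | 0 | 0
  62 | 0001010100 | 0 | 1
  63 | 0010101001 | 0 | 0
  64 | 0101010010 | 0 | 0
  65 | 1010100100 | 1 | 0
  66 | 0101001000 | 0 | 0
  67 | 1010010000 | 1 | 1
  68 | 0100100001 | 0 | 0
  69 | 1001000010 | 1 | 1
  70 | 0010000101 | 0 | 1
  71 | 0100001011 | 0 | 0
  72 | 1000010110 | 1 | 0
  73 | 0000101100 | 0 | 1
  74 | 0001011001 | 0 | 0
  75 | 0010110010 | 0 | 0
  76 | 0101100100 | 0 | 1
  77 | 1011001001 | 1 | 1
  78 | 0110010011 | 0 | 0
  79 | 1100100110 | 1 | 0
  80 | 1001001100 | 1 | 0
  81 | 0010011000 | 0 | 0
  82 | 0100110000 | 0 | 0
  83 | 1001100000 | 1 | 1
  84 | 0011000001 | 0 | 0
  85 | 0110000010 | 0 | 0
  86 | 1100000100 | 1 | 0
  87 | 1000001000 | 1 | 1
  88 | 0000010001 | 0 | 0
  89 | 0000100010 | 0 | 0
  90 | 0001000100 | 0 | 1
  91 | 0010001001 | 0 | 0
  92 | 0100010010 | 0 | 0
  93 | 1000100100 | 1 | 0
  94 | 0001001000 | 0 | 0
  95 | 0010010000 | 0 | 0
  96 | 0100100000 | 0 | 0
  97 | 1001000000 | 1 | 1
  98 | 0010000001 | 0 | 0
  99 | 0100000010 | 0 | 0
 100 | 1000000100 | 1 | 0
 101 | 0000001000 | 0 | 0
 102 | 0000010000 | 0 | 0
 103 | 0000100000 | 0 | 0
 104 | 0001000000 | 0 | 0
 105 | 0010000000 | 0 | 0
 106 | 0100000000 | 0 | 0
 107 | 1000000000 | 1 | 1
 108 | 0000000001 | 0 | 0
 109 | 0000000010 | 0 | 0
 110 | 0000000100 | 0 | 1

111010110101000011001101100000110000000011011011010111010111100001010100100001011001001100000100010010000001000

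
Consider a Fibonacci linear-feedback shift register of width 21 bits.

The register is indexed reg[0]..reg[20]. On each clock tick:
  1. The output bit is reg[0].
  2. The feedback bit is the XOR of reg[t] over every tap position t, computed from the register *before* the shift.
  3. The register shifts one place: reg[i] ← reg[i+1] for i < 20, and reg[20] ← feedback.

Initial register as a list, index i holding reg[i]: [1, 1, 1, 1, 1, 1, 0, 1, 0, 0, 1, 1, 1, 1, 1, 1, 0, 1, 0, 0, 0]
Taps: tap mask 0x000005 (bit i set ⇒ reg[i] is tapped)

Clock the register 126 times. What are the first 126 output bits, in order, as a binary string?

111111010011111101000000010011100001001000001011101100101101000100101011110011001010110000100111111100001110010111000001100110

tick  register→output (feedback)
  0  111111010011111101000→1 (0)
  1  111110100111111010000→1 (0)
  2  111101001111110100000→1 (0)
  3  111010011111101000000→1 (0)
  4  110100111111010000000→1 (1)
  5  101001111110100000001→1 (0)
  6  010011111101000000010→0 (0)
  7  100111111010000000100→1 (1)
  8  001111110100000001001→0 (1)
  9  011111101000000010011→0 (1)
 10  111111010000000100111→1 (0)
 11  111110100000001001110→1 (0)
 12  111101000000010011100→1 (0)
 13  111010000000100111000→1 (0)
 14  110100000001001110000→1 (1)
 15  101000000010011100001→1 (0)
 16  010000000100111000010→0 (0)
 17  100000001001110000100→1 (1)
 18  000000010011100001001→0 (0)
 19  000000100111000010010→0 (0)
 20  000001001110000100100→0 (0)
 21  000010011100001001000→0 (0)
 22  000100111000010010000→0 (0)
 23  001001110000100100000→0 (1)
 24  010011100001001000001→0 (0)
 25  100111000010010000010→1 (1)
 26  001110000100100000101→0 (1)
 27  011100001001000001011→0 (1)
 28  111000010010000010111→1 (0)
 29  110000100100000101110→1 (1)
 30  100001001000001011101→1 (1)
 31  000010010000010111011→0 (0)
 32  000100100000101110110→0 (0)
 33  001001000001011101100→0 (1)
 34  010010000010111011001→0 (0)
 35  100100000101110110010→1 (1)
 36  001000001011101100101→0 (1)
 37  010000010111011001011→0 (0)
 38  100000101110110010110→1 (1)
 39  000001011101100101101→0 (0)
 40  000010111011001011010→0 (0)
 41  000101110110010110100→0 (0)
 42  001011101100101101000→0 (1)
 43  010111011001011010001→0 (0)
 44  101110110010110100010→1 (0)
 45  011101100101101000100→0 (1)
 46  111011001011010001001→1 (0)
 47  110110010110100010010→1 (1)
 48  101100101101000100101→1 (0)
 49  011001011010001001010→0 (1)
 50  110010110100010010101→1 (1)
 51  100101101000100101011→1 (1)
 52  001011010001001010111→0 (1)
 53  010110100010010101111→0 (0)
 54  101101000100101011110→1 (0)
 55  011010001001010111100→0 (1)
 56  110100010010101111001→1 (1)
 57  101000100101011110011→1 (0)
 58  010001001010111100110→0 (0)
 59  100010010101111001100→1 (1)
 60  000100101011110011001→0 (0)
 61  001001010111100110010→0 (1)
 62  010010101111001100101→0 (0)
 63  100101011110011001010→1 (1)
 64  001010111100110010101→0 (1)
 65  010101111001100101011→0 (0)
 66  101011110011001010110→1 (0)
 67  010111100110010101100→0 (0)
 68  101111001100101011000→1 (0)
 69  011110011001010110000→0 (1)
 70  111100110010101100001→1 (0)
 71  111001100101011000010→1 (0)
 72  110011001010110000100→1 (1)
 73  100110010101100001001→1 (1)
 74  001100101011000010011→0 (1)
 75  011001010110000100111→0 (1)
 76  110010101100001001111→1 (1)
 77  100101011000010011111→1 (1)
 78  001010110000100111111→0 (1)
 79  010101100001001111111→0 (0)
 80  101011000010011111110→1 (0)
 81  010110000100111111100→0 (0)
 82  101100001001111111000→1 (0)
 83  011000010011111110000→0 (1)
 84  110000100111111100001→1 (1)
 85  100001001111111000011→1 (1)
 86  000010011111110000111→0 (0)
 87  000100111111100001110→0 (0)
 88  001001111111000011100→0 (1)
 89  010011111110000111001→0 (0)
 90  100111111100001110010→1 (1)
 91  001111111000011100101→0 (1)
 92  011111110000111001011→0 (1)
 93  111111100001110010111→1 (0)
 94  111111000011100101110→1 (0)
 95  111110000111001011100→1 (0)
 96  111100001110010111000→1 (0)
 97  111000011100101110000→1 (0)
 98  110000111001011100000→1 (1)
 99  100001110010111000001→1 (1)
100  000011100101110000011→0 (0)
101  000111001011100000110→0 (0)
102  001110010111000001100→0 (1)
103  011100101110000011001→0 (1)
104  111001011100000110011→1 (0)
105  110010111000001100110→1 (1)
106  100101110000011001101→1 (1)
107  001011100000110011011→0 (1)
108  010111000001100110111→0 (0)
109  101110000011001101110→1 (0)
110  011100000110011011100→0 (1)
111  111000001100110111001→1 (0)
112  110000011001101110010→1 (1)
113  100000110011011100101→1 (1)
114  000001100110111001011→0 (0)
115  000011001101110010110→0 (0)
116  000110011011100101100→0 (0)
117  001100110111001011000→0 (1)
118  011001101110010110001→0 (1)
119  110011011100101100011→1 (1)
120  100110111001011000111→1 (1)
121  001101110010110001111→0 (1)
122  011011100101100011111→0 (1)
123  110111001011000111111→1 (1)
124  101110010110001111111→1 (0)
125  011100101100011111110→0 (1)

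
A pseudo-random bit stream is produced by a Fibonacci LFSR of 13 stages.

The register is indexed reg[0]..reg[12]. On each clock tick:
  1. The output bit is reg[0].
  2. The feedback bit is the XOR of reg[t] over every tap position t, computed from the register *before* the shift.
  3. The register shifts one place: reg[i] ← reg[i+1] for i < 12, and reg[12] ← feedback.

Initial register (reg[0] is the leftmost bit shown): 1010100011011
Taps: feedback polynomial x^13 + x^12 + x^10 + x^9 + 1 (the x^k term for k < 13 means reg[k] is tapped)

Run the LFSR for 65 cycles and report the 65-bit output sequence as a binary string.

10101000110111011100001100101110001010110011100101000110010001001

tick  register→output (feedback)
  0  1010100011011→1 (1)
  1  0101000110111→0 (0)
  2  1010001101110→1 (1)
  3  0100011011101→0 (1)
  4  1000110111011→1 (1)
  5  0001101110111→0 (0)
  6  0011011101110→0 (0)
  7  0110111011100→0 (0)
  8  1101110111000→1 (0)
  9  1011101110000→1 (1)
 10  0111011100001→0 (1)
 11  1110111000011→1 (0)
 12  1101110000110→1 (0)
 13  1011100001100→1 (1)
 14  0111000011001→0 (0)
 15  1110000110010→1 (1)
 16  1100001100101→1 (1)
 17  1000011001011→1 (1)
 18  0000110010111→0 (0)
 19  0001100101110→0 (0)
 20  0011001011100→0 (0)
 21  0110010111000→0 (1)
 22  1100101110001→1 (0)
 23  1001011100010→1 (1)
 24  0010111000101→0 (0)
 25  0101110001010→0 (1)
 26  1011100010101→1 (1)
 27  0111000101011→0 (0)
 28  1110001010110→1 (0)
 29  1100010101100→1 (1)
 30  1000101011001→1 (1)
 31  0001010110011→0 (1)
 32  0010101100111→0 (0)
 33  0101011001110→0 (0)
 34  1010110011100→1 (1)
 35  0101100111001→0 (0)
 36  1011001110010→1 (1)
 37  0110011100101→0 (0)
 38  1100111001010→1 (0)
 39  1001110010100→1 (0)
 40  0011100101000→0 (1)
 41  0111001010001→0 (1)
 42  1110010100011→1 (0)
 43  1100101000110→1 (0)
 44  1001010001100→1 (1)
 45  0010100011001→0 (0)
 46  0101000110010→0 (0)
 47  1010001100100→1 (0)
 48  0100011001000→0 (1)
 49  1000110010001→1 (0)
 50  0001100100010→0 (0)
 51  0011001000100→0 (1)
 52  0110010001001→0 (0)
 53  1100100010010→1 (1)
 54  1001000100101→1 (1)
 55  0010001001011→0 (0)
 56  0100010010110→0 (1)
 57  1000100101101→1 (0)
 58  0001001011010→0 (1)
 59  0010010110101→0 (0)
 60  0100101101010→0 (1)
 61  1001011010101→1 (1)
 62  0010110101011→0 (0)
 63  0101101010110→0 (1)
 64  1011010101101→1 (0)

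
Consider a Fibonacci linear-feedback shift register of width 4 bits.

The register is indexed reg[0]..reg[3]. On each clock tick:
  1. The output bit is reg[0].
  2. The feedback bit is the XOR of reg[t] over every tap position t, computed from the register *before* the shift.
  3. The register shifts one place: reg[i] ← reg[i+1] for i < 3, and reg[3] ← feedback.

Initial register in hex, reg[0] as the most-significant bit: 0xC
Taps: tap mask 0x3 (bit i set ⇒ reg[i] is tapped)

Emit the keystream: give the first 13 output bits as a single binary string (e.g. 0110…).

step | reg (before) | out | fb
   0 | 1100 | 1 | 0
   1 | 1000 | 1 | 1
   2 | 0001 | 0 | 0
   3 | 0010 | 0 | 0
   4 | 0100 | 0 | 1
   5 | 1001 | 1 | 1
   6 | 0011 | 0 | 0
   7 | 0110 | 0 | 1
   8 | 1101 | 1 | 0
   9 | 1010 | 1 | 1
  10 | 0101 | 0 | 1
  11 | 1011 | 1 | 1
  12 | 0111 | 0 | 1

1100010011010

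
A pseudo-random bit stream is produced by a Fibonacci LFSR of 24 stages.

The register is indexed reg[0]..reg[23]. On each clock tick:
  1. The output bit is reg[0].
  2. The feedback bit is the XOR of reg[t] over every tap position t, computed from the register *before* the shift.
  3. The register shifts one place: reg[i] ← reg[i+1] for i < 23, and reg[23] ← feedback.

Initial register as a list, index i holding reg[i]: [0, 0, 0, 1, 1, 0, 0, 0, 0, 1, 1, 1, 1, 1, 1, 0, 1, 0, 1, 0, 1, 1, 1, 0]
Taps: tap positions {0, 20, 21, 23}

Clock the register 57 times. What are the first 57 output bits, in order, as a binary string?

000110000111111010101110001010101111010110000100101001111

tick  register→output (feedback)
  0  000110000111111010101110→0 (0)
  1  001100001111110101011100→0 (0)
  2  011000011111101010111000→0 (1)
  3  110000111111010101110001→1 (0)
  4  100001111110101011100010→1 (1)
  5  000011111101010111000101→0 (0)
  6  000111111010101110001010→0 (1)
  7  001111110101011100010101→0 (0)
  8  011111101010111000101010→0 (1)
  9  111111010101110001010101→1 (1)
 10  111110101011100010101011→1 (1)
 11  111101010111000101010111→1 (1)
 12  111010101110001010101111→1 (0)
 13  110101011100010101011110→1 (1)
 14  101010111000101010111101→1 (0)
 15  010101110001010101111010→0 (1)
 16  101011100010101011110101→1 (1)
 17  010111000101010111101011→0 (0)
 18  101110001010101111010110→1 (0)
 19  011100010101011110101100→0 (0)
 20  111000101010111101011000→1 (0)
 21  110001010101111010110000→1 (1)
 22  100010101011110101100001→1 (0)
 23  000101010111101011000010→0 (0)
 24  001010101111010110000100→0 (1)
 25  010101011110101100001001→0 (0)
 26  101010111101011000010010→1 (1)
 27  010101111010110000100101→0 (0)
 28  101011110101100001001010→1 (0)
 29  010111101011000010010100→0 (1)
 30  101111010110000100101001→1 (1)
 31  011110101100001001010011→0 (1)
 32  111101011000010010100111→1 (1)
 33  111010110000100101001111→1 (0)
 34  110101100001001010011110→1 (1)
 35  101011000010010100111101→1 (0)
 36  010110000100101001111010→0 (1)
 37  101100001001010011110101→1 (1)
 38  011000010010100111101011→0 (0)
 39  110000100101001111010110→1 (0)
 40  100001001010011110101100→1 (1)
 41  000010010100111101011001→0 (0)
 42  000100101001111010110010→0 (0)
 43  001001010011110101100100→0 (1)
 44  010010100111101011001001→0 (0)
 45  100101001111010110010010→1 (1)
 46  001010011110101100100101→0 (0)
 47  010100111101011001001010→0 (1)
 48  101001111010110010010101→1 (1)
 49  010011110101100100101011→0 (0)
 50  100111101011001001010110→1 (0)
 51  001111010110010010101100→0 (0)
 52  011110101100100101011000→0 (1)
 53  111101011001001010110001→1 (0)
 54  111010110010010101100010→1 (1)
 55  110101100100101011000101→1 (1)
 56  101011001001010110001011→1 (1)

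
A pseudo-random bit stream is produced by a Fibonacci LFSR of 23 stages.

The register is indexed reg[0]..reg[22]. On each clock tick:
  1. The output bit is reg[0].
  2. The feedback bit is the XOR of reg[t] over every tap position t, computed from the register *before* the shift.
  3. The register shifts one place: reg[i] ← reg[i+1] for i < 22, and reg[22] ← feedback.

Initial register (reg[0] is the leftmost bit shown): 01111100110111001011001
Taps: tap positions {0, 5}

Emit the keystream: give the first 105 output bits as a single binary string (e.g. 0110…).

011111001101110010110011110011101001010110010100001110000100111000100110011000110001010111010100000000110

tick  register→output (feedback)
  0  01111100110111001011001→0 (1)
  1  11111001101110010110011→1 (1)
  2  11110011011100101100111→1 (1)
  3  11100110111001011001111→1 (0)
  4  11001101110010110011110→1 (0)
  5  10011011100101100111100→1 (1)
  6  00110111001011001111001→0 (1)
  7  01101110010110011110011→0 (1)
  8  11011100101100111100111→1 (0)
  9  10111001011001111001110→1 (1)
 10  01110010110011110011101→0 (0)
 11  11100101100111100111010→1 (0)
 12  11001011001111001110100→1 (1)
 13  10010110011110011101001→1 (0)
 14  00101100111100111010010→0 (1)
 15  01011001111001110100101→0 (0)
 16  10110011110011101001010→1 (1)
 17  01100111100111010010101→0 (1)
 18  11001111001110100101011→1 (0)
 19  10011110011101001010110→1 (0)
 20  00111100111010010101100→0 (1)
 21  01111001110100101011001→0 (0)
 22  11110011101001010110010→1 (1)
 23  11100111010010101100101→1 (0)
 24  11001110100101011001010→1 (0)
 25  10011101001010110010100→1 (0)
 26  00111010010101100101000→0 (0)
 27  01110100101011001010000→0 (1)
 28  11101001010110010100001→1 (1)
 29  11010010101100101000011→1 (1)
 30  10100101011001010000111→1 (0)
 31  01001010110010100001110→0 (0)
 32  10010101100101000011100→1 (0)
 33  00101011001010000111000→0 (0)
 34  01010110010100001110000→0 (1)
 35  10101100101000011100001→1 (0)
 36  01011001010000111000010→0 (0)
 37  10110010100001110000100→1 (1)
 38  01100101000011100001001→0 (1)
 39  11001010000111000010011→1 (1)
 40  10010100001110000100111→1 (0)
 41  00101000011100001001110→0 (0)
 42  01010000111000010011100→0 (0)
 43  10100001110000100111000→1 (1)
 44  01000011100001001110001→0 (0)
 45  10000111000010011100010→1 (0)
 46  00001110000100111000100→0 (1)
 47  00011100001001110001001→0 (1)
 48  00111000010011100010011→0 (0)
 49  01110000100111000100110→0 (0)
 50  11100001001110001001100→1 (1)
 51  11000010011100010011001→1 (1)
 52  10000100111000100110011→1 (0)
 53  00001001110001001100110→0 (0)
 54  00010011100010011001100→0 (0)
 55  00100111000100110011000→0 (1)
 56  01001110001001100110001→0 (1)
 57  10011100010011001100011→1 (0)
 58  00111000100110011000110→0 (0)
 59  01110001001100110001100→0 (0)
 60  11100010011001100011000→1 (1)
 61  11000100110011000110001→1 (0)
 62  10001001100110001100010→1 (1)
 63  00010011001100011000101→0 (0)
 64  00100110011000110001010→0 (1)
 65  01001100110001100010101→0 (1)
 66  10011001100011000101011→1 (1)
 67  00110011000110001010111→0 (0)
 68  01100110001100010101110→0 (1)
 69  11001100011000101011101→1 (0)
 70  10011000110001010111010→1 (1)
 71  00110001100010101110101→0 (0)
 72  01100011000101011101010→0 (0)
 73  11000110001010111010100→1 (0)
 74  10001100010101110101000→1 (0)
 75  00011000101011101010000→0 (0)
 76  00110001010111010100000→0 (0)
 77  01100010101110101000000→0 (0)
 78  11000101011101010000000→1 (0)
 79  10001010111010100000000→1 (1)
 80  00010101110101000000001→0 (1)
 81  00101011101010000000011→0 (0)
 82  01010111010100000000110→0 (1)
 83  10101110101000000001101→1 (0)
 84  01011101010000000011010→0 (1)
 85  10111010100000000110101→1 (1)
 86  01110101000000001101011→0 (1)
 87  11101010000000011010111→1 (1)
 88  11010100000000110101111→1 (0)
 89  10101000000001101011110→1 (1)
 90  01010000000011010111101→0 (0)
 91  10100000000110101111010→1 (1)
 92  01000000001101011110101→0 (0)
 93  10000000011010111101010→1 (1)
 94  00000000110101111010101→0 (0)
 95  00000001101011110101010→0 (0)
 96  00000011010111101010100→0 (0)
 97  00000110101111010101000→0 (1)
 98  00001101011110101010001→0 (1)
 99  00011010111101010100011→0 (0)
100  00110101111010101000110→0 (1)
101  01101011110101010001101→0 (0)
102  11010111101010100011010→1 (0)
103  10101111010101000110100→1 (0)
104  01011110101010001101000→0 (1)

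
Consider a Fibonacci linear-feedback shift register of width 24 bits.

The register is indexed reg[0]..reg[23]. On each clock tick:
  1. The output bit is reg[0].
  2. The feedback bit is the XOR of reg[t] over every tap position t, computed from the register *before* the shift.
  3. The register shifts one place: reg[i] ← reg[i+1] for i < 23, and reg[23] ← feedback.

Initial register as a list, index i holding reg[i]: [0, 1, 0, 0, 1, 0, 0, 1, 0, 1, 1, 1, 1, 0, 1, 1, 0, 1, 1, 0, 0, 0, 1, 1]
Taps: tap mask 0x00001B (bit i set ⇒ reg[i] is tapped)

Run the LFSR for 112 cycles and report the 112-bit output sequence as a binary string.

k : reg_k → out_k, fb_k
0: 010010010111101101100011 → 0, fb=0
1: 100100101111011011000110 → 1, fb=0
2: 001001011110110110001100 → 0, fb=0
3: 010010111101101100011000 → 0, fb=0
4: 100101111011011000110000 → 1, fb=0
5: 001011110110110001100000 → 0, fb=1
6: 010111101101100011000001 → 0, fb=1
7: 101111011011000110000011 → 1, fb=1
8: 011110110110001100000111 → 0, fb=1
9: 111101101100011000001111 → 1, fb=1
10: 111011011000110000011111 → 1, fb=1
11: 110110110001100000111111 → 1, fb=0
12: 101101100011000001111110 → 1, fb=0
13: 011011000110000011111100 → 0, fb=0
14: 110110001100000111111000 → 1, fb=0
15: 101100011000001111110000 → 1, fb=0
16: 011000110000011111100000 → 0, fb=1
17: 110001100000111111000001 → 1, fb=0
18: 100011000001111110000010 → 1, fb=0
19: 000110000011111100000100 → 0, fb=0
20: 001100000111111000001000 → 0, fb=1
21: 011000001111110000010001 → 0, fb=1
22: 110000011111100000100011 → 1, fb=0
23: 100000111111000001000110 → 1, fb=1
24: 000001111110000010001101 → 0, fb=0
25: 000011111100000100011010 → 0, fb=1
26: 000111111000001000110101 → 0, fb=0
27: 001111110000010001101010 → 0, fb=0
28: 011111100000100011010100 → 0, fb=1
29: 111111000001000110101001 → 1, fb=0
30: 111110000010001101010010 → 1, fb=0
31: 111100000100011010100100 → 1, fb=1
32: 111000001000110101001001 → 1, fb=0
33: 110000010001101010010010 → 1, fb=0
34: 100000100011010100100100 → 1, fb=1
35: 000001000110101001001001 → 0, fb=0
36: 000010001101010010010010 → 0, fb=1
37: 000100011010100100100101 → 0, fb=1
38: 001000110101001001001011 → 0, fb=0
39: 010001101010010010010110 → 0, fb=1
40: 100011010100100100101101 → 1, fb=0
41: 000110101001001001011010 → 0, fb=0
42: 001101010010010010110100 → 0, fb=1
43: 011010100100100101101001 → 0, fb=0
44: 110101001001001011010010 → 1, fb=1
45: 101010010010010110100101 → 1, fb=0
46: 010100100100101101001010 → 0, fb=0
47: 101001001001011010010100 → 1, fb=1
48: 010010010010110100101001 → 0, fb=0
49: 100100100101101001010010 → 1, fb=0
50: 001001001011010010100100 → 0, fb=0
51: 010010010110100101001000 → 0, fb=0
52: 100100101101001010010000 → 1, fb=0
53: 001001011010010100100000 → 0, fb=0
54: 010010110100101001000000 → 0, fb=0
55: 100101101001010010000000 → 1, fb=0
56: 001011010010100100000000 → 0, fb=1
57: 010110100101001000000001 → 0, fb=1
58: 101101001010010000000011 → 1, fb=0
59: 011010010100100000000110 → 0, fb=0
60: 110100101001000000001100 → 1, fb=1
61: 101001010010000000011001 → 1, fb=1
62: 010010100100000000110011 → 0, fb=0
63: 100101001000000001100110 → 1, fb=0
64: 001010010000000011001100 → 0, fb=1
65: 010100100000000110011001 → 0, fb=0
66: 101001000000001100110010 → 1, fb=1
67: 010010000000011001100101 → 0, fb=0
68: 100100000000110011001010 → 1, fb=0
69: 001000000001100110010100 → 0, fb=0
70: 010000000011001100101000 → 0, fb=1
71: 100000000110011001010001 → 1, fb=1
72: 000000001100110010100011 → 0, fb=0
73: 000000011001100101000110 → 0, fb=0
74: 000000110011001010001100 → 0, fb=0
75: 000001100110010100011000 → 0, fb=0
76: 000011001100101000110000 → 0, fb=1
77: 000110011001010001100001 → 0, fb=0
78: 001100110010100011000010 → 0, fb=1
79: 011001100101000110000101 → 0, fb=1
80: 110011001010001100001011 → 1, fb=1
81: 100110010100011000010111 → 1, fb=1
82: 001100101000110000101111 → 0, fb=1
83: 011001010001100001011111 → 0, fb=1
84: 110010100011000010111111 → 1, fb=1
85: 100101000110000101111111 → 1, fb=0
86: 001010001100001011111110 → 0, fb=1
87: 010100011000010111111101 → 0, fb=0
88: 101000110000101111111010 → 1, fb=1
89: 010001100001011111110101 → 0, fb=1
90: 100011000010111111101011 → 1, fb=0
91: 000110000101111111010110 → 0, fb=0
92: 001100001011111110101100 → 0, fb=1
93: 011000010111111101011001 → 0, fb=1
94: 110000101111111010110011 → 1, fb=0
95: 100001011111110101100110 → 1, fb=1
96: 000010111111101011001101 → 0, fb=1
97: 000101111111010110011011 → 0, fb=1
98: 001011111110101100110111 → 0, fb=1
99: 010111111101011001101111 → 0, fb=1
100: 101111111010110011011111 → 1, fb=1
101: 011111110101100110111111 → 0, fb=1
102: 111111101011001101111111 → 1, fb=0
103: 111111010110011011111110 → 1, fb=0
104: 111110101100110111111100 → 1, fb=0
105: 111101011001101111111000 → 1, fb=1
106: 111010110011011111110001 → 1, fb=1
107: 110101100110111111100011 → 1, fb=1
108: 101011001101111111000111 → 1, fb=0
109: 010110011011111110001110 → 0, fb=1
110: 101100110111111100011101 → 1, fb=0
111: 011001101111111000111010 → 0, fb=1

0100100101111011011000110000011111100000100011010100100100101101001010010000000011001100101000110000101111111010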